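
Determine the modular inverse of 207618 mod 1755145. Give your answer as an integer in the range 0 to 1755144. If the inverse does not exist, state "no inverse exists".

Extended Euclidean algorithm:
1755145 = 8*207618 + 94201
207618 = 2*94201 + 19216
94201 = 4*19216 + 17337
19216 = 1*17337 + 1879
17337 = 9*1879 + 426
1879 = 4*426 + 175
426 = 2*175 + 76
175 = 2*76 + 23
76 = 3*23 + 7
23 = 3*7 + 2
7 = 3*2 + 1
2 = 2*1 + 0
The gcd is 1. Working backward:
1 = 7 − 3·2
1 = −3·23 + 10·7
1 = 10·76 − 33·23
1 = −33·175 + 76·76
1 = 76·426 − 185·175
1 = −185·1879 + 816·426
1 = 816·17337 − 7529·1879
1 = −7529·19216 + 8345·17337
1 = 8345·94201 − 40909·19216
1 = −40909·207618 + 90163·94201
1 = 90163·1755145 − 762213·207618
So 207618·(-762213) ≡ 1 (mod 1755145), and -762213 ≡ 992932 (mod 1755145).

992932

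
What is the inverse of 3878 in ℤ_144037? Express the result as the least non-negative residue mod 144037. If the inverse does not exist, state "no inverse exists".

27448

gcd(144037, 3878) by repeated division:
144037 = 37×3878 + 551
3878 = 7×551 + 21
551 = 26×21 + 5
21 = 4×5 + 1
5 = 5×1 + 0
Since gcd(3878, 144037) = 1, back-substitute to write 1 as a combination:
1 = 21 − 4·5
1 = −4·551 + 105·21
1 = 105·3878 − 739·551
1 = −739·144037 + 27448·3878
So 3878·27448 ≡ 1 (mod 144037).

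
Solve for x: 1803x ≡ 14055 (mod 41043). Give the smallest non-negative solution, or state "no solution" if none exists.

First find gcd(1803, 41043):
41043 = 22×1803 + 1377
1803 = 1×1377 + 426
1377 = 3×426 + 99
426 = 4×99 + 30
99 = 3×30 + 9
30 = 3×9 + 3
9 = 3×3 + 0
gcd = 3 and 3 | 14055, so solutions exist. Divide through by 3: 601x ≡ 4685 (mod 13681).
Now find 601⁻¹ mod 13681:
13681 = 22×601 + 459
601 = 1×459 + 142
459 = 3×142 + 33
142 = 4×33 + 10
33 = 3×10 + 3
10 = 3×3 + 1
3 = 3×1 + 0
Back-substitute:
1 = 10 − 3·3
1 = −3·33 + 10·10
1 = 10·142 − 43·33
1 = −43·459 + 139·142
1 = 139·601 − 182·459
1 = −182·13681 + 4143·601
So 601⁻¹ ≡ 4143 (mod 13681).
Then x ≡ 4143·4685 ≡ 10297 (mod 13681); the smallest non-negative solution is x = 10297.

10297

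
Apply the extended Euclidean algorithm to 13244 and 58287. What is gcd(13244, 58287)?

1

Apply Euclid's algorithm to 58287 and 13244:
58287 = 4*13244 + 5311
13244 = 2*5311 + 2622
5311 = 2*2622 + 67
2622 = 39*67 + 9
67 = 7*9 + 4
9 = 2*4 + 1
4 = 4*1 + 0
gcd(13244, 58287) = 1.
Back-substituting:
1 = 9 − 2·4
1 = −2·67 + 15·9
1 = 15·2622 − 587·67
1 = −587·5311 + 1189·2622
1 = 1189·13244 − 2965·5311
1 = −2965·58287 + 13049·13244
So 1 = (-2965)·58287 + (13049)·13244.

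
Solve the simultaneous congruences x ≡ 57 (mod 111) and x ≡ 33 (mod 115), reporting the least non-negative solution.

Write x = 57 + 111·k. Then 111·k ≡ 33 − 57 ≡ 91 (mod 115).
Need 111⁻¹ mod 115. Extended Euclid on (115, 111):
115 = 1·111 + 4
111 = 27·4 + 3
4 = 1·3 + 1
3 = 3·1 + 0
Back-substitute:
1 = 4 − 3
1 = −111 + 28·4
1 = 28·115 − 29·111
111⁻¹ ≡ 86 (mod 115), so k ≡ 86·91 ≡ 6 (mod 115).
x = 57 + 111·6 = 723.

723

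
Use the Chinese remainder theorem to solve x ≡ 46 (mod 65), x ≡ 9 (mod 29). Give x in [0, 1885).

Write x = 46 + 65·k. Then 65·k ≡ 9 − 46 ≡ 21 (mod 29).
Need 65⁻¹ mod 29. Extended Euclid on (29, 7):
29 = 4×7 + 1
7 = 7×1 + 0
Back-substitute:
1 = 29 − 4·7
65⁻¹ ≡ 25 (mod 29), so k ≡ 25·21 ≡ 3 (mod 29).
x = 46 + 65·3 = 241.

241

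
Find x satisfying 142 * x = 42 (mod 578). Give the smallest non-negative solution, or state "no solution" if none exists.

First find gcd(142, 578):
578 = 4×142 + 10
142 = 14×10 + 2
10 = 5×2 + 0
gcd = 2 and 2 | 42, so solutions exist. Divide through by 2: 71x ≡ 21 (mod 289).
Now find 71⁻¹ mod 289:
289 = 4×71 + 5
71 = 14×5 + 1
5 = 5×1 + 0
Back-substitute:
1 = 71 − 14·5
1 = −14·289 + 57·71
So 71⁻¹ ≡ 57 (mod 289).
Then x ≡ 57·21 ≡ 41 (mod 289); the smallest non-negative solution is x = 41.

41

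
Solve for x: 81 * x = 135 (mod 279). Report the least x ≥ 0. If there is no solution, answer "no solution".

First find gcd(81, 279):
279 = 3×81 + 36
81 = 2×36 + 9
36 = 4×9 + 0
gcd = 9 and 9 | 135, so solutions exist. Divide through by 9: 9x ≡ 15 (mod 31).
Now find 9⁻¹ mod 31:
31 = 3·9 + 4
9 = 2·4 + 1
4 = 4·1 + 0
Back-substitute:
1 = 9 − 2·4
1 = −2·31 + 7·9
So 9⁻¹ ≡ 7 (mod 31).
Then x ≡ 7·15 ≡ 12 (mod 31); the smallest non-negative solution is x = 12.

12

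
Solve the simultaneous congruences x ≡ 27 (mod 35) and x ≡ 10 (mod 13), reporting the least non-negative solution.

62

Write x = 27 + 35·k. Then 35·k ≡ 10 − 27 ≡ 9 (mod 13).
Need 35⁻¹ mod 13. Extended Euclid on (13, 9):
13 = 1*9 + 4
9 = 2*4 + 1
4 = 4*1 + 0
Back-substitute:
1 = 9 − 2·4
1 = −2·13 + 3·9
35⁻¹ ≡ 3 (mod 13), so k ≡ 3·9 ≡ 1 (mod 13).
x = 27 + 35·1 = 62.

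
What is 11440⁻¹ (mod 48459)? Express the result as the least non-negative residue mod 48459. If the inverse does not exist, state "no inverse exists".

6697

Run Euclid on (48459, 11440):
48459 = 4×11440 + 2699
11440 = 4×2699 + 644
2699 = 4×644 + 123
644 = 5×123 + 29
123 = 4×29 + 7
29 = 4×7 + 1
7 = 7×1 + 0
The gcd is 1. Working backward:
1 = 29 − 4·7
1 = −4·123 + 17·29
1 = 17·644 − 89·123
1 = −89·2699 + 373·644
1 = 373·11440 − 1581·2699
1 = −1581·48459 + 6697·11440
So 11440·6697 ≡ 1 (mod 48459).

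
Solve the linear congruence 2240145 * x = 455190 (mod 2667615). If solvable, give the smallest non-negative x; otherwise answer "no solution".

First find gcd(2240145, 2667615):
2667615 = 1*2240145 + 427470
2240145 = 5*427470 + 102795
427470 = 4*102795 + 16290
102795 = 6*16290 + 5055
16290 = 3*5055 + 1125
5055 = 4*1125 + 555
1125 = 2*555 + 15
555 = 37*15 + 0
gcd = 15 and 15 | 455190, so solutions exist. Divide through by 15: 149343x ≡ 30346 (mod 177841).
Now find 149343⁻¹ mod 177841:
177841 = 1·149343 + 28498
149343 = 5·28498 + 6853
28498 = 4·6853 + 1086
6853 = 6·1086 + 337
1086 = 3·337 + 75
337 = 4·75 + 37
75 = 2·37 + 1
37 = 37·1 + 0
Back-substitute:
1 = 75 − 2·37
1 = −2·337 + 9·75
1 = 9·1086 − 29·337
1 = −29·6853 + 183·1086
1 = 183·28498 − 761·6853
1 = −761·149343 + 3988·28498
1 = 3988·177841 − 4749·149343
So 149343·(-4749) ≡ 1 (mod 177841), i.e. 149343⁻¹ ≡ 173092.
Then x ≡ 173092·30346 ≡ 115897 (mod 177841); the smallest non-negative solution is x = 115897.

115897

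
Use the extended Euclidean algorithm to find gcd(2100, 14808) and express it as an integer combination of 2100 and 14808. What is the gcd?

12

Apply Euclid's algorithm to 14808 and 2100:
14808 = 7×2100 + 108
2100 = 19×108 + 48
108 = 2×48 + 12
48 = 4×12 + 0
gcd(2100, 14808) = 12.
Back-substituting:
12 = 108 − 2·48
12 = −2·2100 + 39·108
12 = 39·14808 − 275·2100
So 12 = (39)·14808 + (-275)·2100.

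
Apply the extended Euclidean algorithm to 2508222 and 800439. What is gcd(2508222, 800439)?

3

Apply Euclid's algorithm to 2508222 and 800439:
2508222 = 3·800439 + 106905
800439 = 7·106905 + 52104
106905 = 2·52104 + 2697
52104 = 19·2697 + 861
2697 = 3·861 + 114
861 = 7·114 + 63
114 = 1·63 + 51
63 = 1·51 + 12
51 = 4·12 + 3
12 = 4·3 + 0
gcd(2508222, 800439) = 3.
Back-substituting:
3 = 51 − 4·12
3 = −4·63 + 5·51
3 = 5·114 − 9·63
3 = −9·861 + 68·114
3 = 68·2697 − 213·861
3 = −213·52104 + 4115·2697
3 = 4115·106905 − 8443·52104
3 = −8443·800439 + 63216·106905
3 = 63216·2508222 − 198091·800439
So 3 = (63216)·2508222 + (-198091)·800439.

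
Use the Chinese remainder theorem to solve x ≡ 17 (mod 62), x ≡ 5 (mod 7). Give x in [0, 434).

Write x = 17 + 62·k. Then 62·k ≡ 5 − 17 ≡ 2 (mod 7).
Need 62⁻¹ mod 7. Extended Euclid on (7, 6):
7 = 1·6 + 1
6 = 6·1 + 0
Back-substitute:
1 = 7 − 6
62⁻¹ ≡ 6 (mod 7), so k ≡ 6·2 ≡ 5 (mod 7).
x = 17 + 62·5 = 327.

327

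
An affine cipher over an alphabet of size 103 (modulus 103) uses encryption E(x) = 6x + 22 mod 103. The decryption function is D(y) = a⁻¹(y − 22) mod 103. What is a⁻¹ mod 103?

86

Extended Euclidean algorithm:
103 = 17*6 + 1
6 = 6*1 + 0
gcd = 1, so the inverse exists. Back-substitute:
1 = 103 − 17·6
Hence 6⁻¹ ≡ -17 ≡ 86 (mod 103).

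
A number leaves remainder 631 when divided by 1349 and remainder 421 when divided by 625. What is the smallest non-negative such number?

Write x = 631 + 1349·k. Then 1349·k ≡ 421 − 631 ≡ 415 (mod 625).
Need 1349⁻¹ mod 625. Extended Euclid on (625, 99):
625 = 6×99 + 31
99 = 3×31 + 6
31 = 5×6 + 1
6 = 6×1 + 0
Back-substitute:
1 = 31 − 5·6
1 = −5·99 + 16·31
1 = 16·625 − 101·99
1349⁻¹ ≡ 524 (mod 625), so k ≡ 524·415 ≡ 585 (mod 625).
x = 631 + 1349·585 = 789796.

789796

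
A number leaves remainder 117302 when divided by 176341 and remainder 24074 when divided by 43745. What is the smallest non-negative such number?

Write x = 117302 + 176341·k. Then 176341·k ≡ 24074 − 117302 ≡ 38007 (mod 43745).
Need 176341⁻¹ mod 43745. Extended Euclid on (43745, 1361):
43745 = 32×1361 + 193
1361 = 7×193 + 10
193 = 19×10 + 3
10 = 3×3 + 1
3 = 3×1 + 0
Back-substitute:
1 = 10 − 3·3
1 = −3·193 + 58·10
1 = 58·1361 − 409·193
1 = −409·43745 + 13146·1361
176341⁻¹ ≡ 13146 (mod 43745), so k ≡ 13146·38007 ≡ 28377 (mod 43745).
x = 117302 + 176341·28377 = 5004145859.

5004145859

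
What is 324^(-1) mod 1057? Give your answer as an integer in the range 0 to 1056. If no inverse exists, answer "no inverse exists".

gcd(1057, 324) by repeated division:
1057 = 3*324 + 85
324 = 3*85 + 69
85 = 1*69 + 16
69 = 4*16 + 5
16 = 3*5 + 1
5 = 5*1 + 0
The gcd is 1. Working backward:
1 = 16 − 3·5
1 = −3·69 + 13·16
1 = 13·85 − 16·69
1 = −16·324 + 61·85
1 = 61·1057 − 199·324
So 324·(-199) ≡ 1 (mod 1057), and -199 ≡ 858 (mod 1057).

858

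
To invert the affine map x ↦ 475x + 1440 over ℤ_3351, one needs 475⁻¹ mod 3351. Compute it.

Run Euclid on (3351, 475):
3351 = 7·475 + 26
475 = 18·26 + 7
26 = 3·7 + 5
7 = 1·5 + 2
5 = 2·2 + 1
2 = 2·1 + 0
Since gcd(475, 3351) = 1, back-substitute to write 1 as a combination:
1 = 5 − 2·2
1 = −2·7 + 3·5
1 = 3·26 − 11·7
1 = −11·475 + 201·26
1 = 201·3351 − 1418·475
Hence 475⁻¹ ≡ -1418 ≡ 1933 (mod 3351).

1933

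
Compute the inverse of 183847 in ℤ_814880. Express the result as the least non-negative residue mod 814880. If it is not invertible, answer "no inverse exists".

Apply the Euclidean algorithm to 814880 and 183847:
814880 = 4*183847 + 79492
183847 = 2*79492 + 24863
79492 = 3*24863 + 4903
24863 = 5*4903 + 348
4903 = 14*348 + 31
348 = 11*31 + 7
31 = 4*7 + 3
7 = 2*3 + 1
3 = 3*1 + 0
Since gcd(183847, 814880) = 1, back-substitute to write 1 as a combination:
1 = 7 − 2·3
1 = −2·31 + 9·7
1 = 9·348 − 101·31
1 = −101·4903 + 1423·348
1 = 1423·24863 − 7216·4903
1 = −7216·79492 + 23071·24863
1 = 23071·183847 − 53358·79492
1 = −53358·814880 + 236503·183847
So 183847·236503 ≡ 1 (mod 814880).

236503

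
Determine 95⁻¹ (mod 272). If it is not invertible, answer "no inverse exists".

63

Apply the Euclidean algorithm to 272 and 95:
272 = 2*95 + 82
95 = 1*82 + 13
82 = 6*13 + 4
13 = 3*4 + 1
4 = 4*1 + 0
Since gcd(95, 272) = 1, back-substitute to write 1 as a combination:
1 = 13 − 3·4
1 = −3·82 + 19·13
1 = 19·95 − 22·82
1 = −22·272 + 63·95
So 95·63 ≡ 1 (mod 272).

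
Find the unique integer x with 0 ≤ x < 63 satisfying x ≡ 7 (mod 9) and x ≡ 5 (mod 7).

61

Write x = 7 + 9·k. Then 9·k ≡ 5 − 7 ≡ 5 (mod 7).
Need 9⁻¹ mod 7. Extended Euclid on (7, 2):
7 = 3×2 + 1
2 = 2×1 + 0
Back-substitute:
1 = 7 − 3·2
9⁻¹ ≡ 4 (mod 7), so k ≡ 4·5 ≡ 6 (mod 7).
x = 7 + 9·6 = 61.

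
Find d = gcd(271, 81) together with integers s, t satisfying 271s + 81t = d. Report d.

1

Euclidean algorithm:
271 = 3*81 + 28
81 = 2*28 + 25
28 = 1*25 + 3
25 = 8*3 + 1
3 = 3*1 + 0
gcd(271, 81) = 1.
Express as a combination:
1 = 25 − 8·3
1 = −8·28 + 9·25
1 = 9·81 − 26·28
1 = −26·271 + 87·81
So 1 = (-26)·271 + (87)·81.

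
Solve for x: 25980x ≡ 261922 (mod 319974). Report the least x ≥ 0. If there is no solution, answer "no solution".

no solution

gcd(25980, 319974):
319974 = 12×25980 + 8214
25980 = 3×8214 + 1338
8214 = 6×1338 + 186
1338 = 7×186 + 36
186 = 5×36 + 6
36 = 6×6 + 0
gcd = 6, but 6 ∤ 261922, so the congruence has no solution.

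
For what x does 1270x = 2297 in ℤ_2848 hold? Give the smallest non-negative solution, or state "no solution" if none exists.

gcd(1270, 2848):
2848 = 2·1270 + 308
1270 = 4·308 + 38
308 = 8·38 + 4
38 = 9·4 + 2
4 = 2·2 + 0
gcd = 2, but 2 ∤ 2297, so the congruence has no solution.

no solution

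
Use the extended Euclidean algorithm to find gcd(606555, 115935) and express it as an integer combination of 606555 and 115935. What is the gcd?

15

Repeated division:
606555 = 5×115935 + 26880
115935 = 4×26880 + 8415
26880 = 3×8415 + 1635
8415 = 5×1635 + 240
1635 = 6×240 + 195
240 = 1×195 + 45
195 = 4×45 + 15
45 = 3×15 + 0
gcd(606555, 115935) = 15.
Working backward:
15 = 195 − 4·45
15 = −4·240 + 5·195
15 = 5·1635 − 34·240
15 = −34·8415 + 175·1635
15 = 175·26880 − 559·8415
15 = −559·115935 + 2411·26880
15 = 2411·606555 − 12614·115935
So 15 = (2411)·606555 + (-12614)·115935.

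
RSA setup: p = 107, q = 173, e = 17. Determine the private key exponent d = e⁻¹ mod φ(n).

φ(n) = (p−1)(q−1) = 106·172 = 18232.
Need d with 17·d ≡ 1 (mod 18232). Apply the extended Euclidean algorithm:
18232 = 1072×17 + 8
17 = 2×8 + 1
8 = 8×1 + 0
Back-substitute:
1 = 17 − 2·8
1 = −2·18232 + 2145·17
So 17·2145 ≡ 1 (mod 18232), hence d = 2145.

2145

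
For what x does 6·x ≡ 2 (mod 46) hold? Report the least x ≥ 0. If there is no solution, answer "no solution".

8

First find gcd(6, 46):
46 = 7·6 + 4
6 = 1·4 + 2
4 = 2·2 + 0
gcd = 2 and 2 | 2, so solutions exist. Divide through by 2: 3x ≡ 1 (mod 23).
Now find 3⁻¹ mod 23:
23 = 7*3 + 2
3 = 1*2 + 1
2 = 2*1 + 0
Back-substitute:
1 = 3 − 2
1 = −23 + 8·3
So 3⁻¹ ≡ 8 (mod 23).
Then x ≡ 8·1 ≡ 8 (mod 23); the smallest non-negative solution is x = 8.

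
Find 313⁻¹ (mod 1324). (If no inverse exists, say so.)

901

Apply the Euclidean algorithm to 1324 and 313:
1324 = 4*313 + 72
313 = 4*72 + 25
72 = 2*25 + 22
25 = 1*22 + 3
22 = 7*3 + 1
3 = 3*1 + 0
gcd = 1, so the inverse exists. Back-substitute:
1 = 22 − 7·3
1 = −7·25 + 8·22
1 = 8·72 − 23·25
1 = −23·313 + 100·72
1 = 100·1324 − 423·313
So 313·(-423) ≡ 1 (mod 1324), and -423 ≡ 901 (mod 1324).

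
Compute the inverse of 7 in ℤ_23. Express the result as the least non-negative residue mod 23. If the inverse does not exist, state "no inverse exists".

10

Apply the Euclidean algorithm to 23 and 7:
23 = 3*7 + 2
7 = 3*2 + 1
2 = 2*1 + 0
gcd = 1, so the inverse exists. Back-substitute:
1 = 7 − 3·2
1 = −3·23 + 10·7
So 7·10 ≡ 1 (mod 23).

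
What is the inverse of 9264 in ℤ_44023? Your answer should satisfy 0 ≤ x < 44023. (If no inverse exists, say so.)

Extended Euclidean algorithm:
44023 = 4·9264 + 6967
9264 = 1·6967 + 2297
6967 = 3·2297 + 76
2297 = 30·76 + 17
76 = 4·17 + 8
17 = 2·8 + 1
8 = 8·1 + 0
gcd = 1, so the inverse exists. Back-substitute:
1 = 17 − 2·8
1 = −2·76 + 9·17
1 = 9·2297 − 272·76
1 = −272·6967 + 825·2297
1 = 825·9264 − 1097·6967
1 = −1097·44023 + 5213·9264
So 9264·5213 ≡ 1 (mod 44023).

5213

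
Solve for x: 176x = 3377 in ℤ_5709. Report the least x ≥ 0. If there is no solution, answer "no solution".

First find gcd(176, 5709):
5709 = 32·176 + 77
176 = 2·77 + 22
77 = 3·22 + 11
22 = 2·11 + 0
gcd = 11 and 11 | 3377, so solutions exist. Divide through by 11: 16x ≡ 307 (mod 519).
Now find 16⁻¹ mod 519:
519 = 32*16 + 7
16 = 2*7 + 2
7 = 3*2 + 1
2 = 2*1 + 0
Back-substitute:
1 = 7 − 3·2
1 = −3·16 + 7·7
1 = 7·519 − 227·16
So 16·(-227) ≡ 1 (mod 519), i.e. 16⁻¹ ≡ 292.
Then x ≡ 292·307 ≡ 376 (mod 519); the smallest non-negative solution is x = 376.

376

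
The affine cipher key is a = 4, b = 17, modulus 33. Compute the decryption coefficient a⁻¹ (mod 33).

Extended Euclidean algorithm:
33 = 8·4 + 1
4 = 4·1 + 0
The gcd is 1. Working backward:
1 = 33 − 8·4
So 4·(-8) ≡ 1 (mod 33), and -8 ≡ 25 (mod 33).

25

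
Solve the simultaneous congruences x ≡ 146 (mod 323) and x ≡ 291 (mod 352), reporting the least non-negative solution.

112227

Write x = 146 + 323·k. Then 323·k ≡ 291 − 146 ≡ 145 (mod 352).
Need 323⁻¹ mod 352. Extended Euclid on (352, 323):
352 = 1*323 + 29
323 = 11*29 + 4
29 = 7*4 + 1
4 = 4*1 + 0
Back-substitute:
1 = 29 − 7·4
1 = −7·323 + 78·29
1 = 78·352 − 85·323
323⁻¹ ≡ 267 (mod 352), so k ≡ 267·145 ≡ 347 (mod 352).
x = 146 + 323·347 = 112227.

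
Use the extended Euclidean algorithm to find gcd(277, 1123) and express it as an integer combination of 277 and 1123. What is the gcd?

Apply Euclid's algorithm to 1123 and 277:
1123 = 4*277 + 15
277 = 18*15 + 7
15 = 2*7 + 1
7 = 7*1 + 0
gcd(277, 1123) = 1.
Express as a combination:
1 = 15 − 2·7
1 = −2·277 + 37·15
1 = 37·1123 − 150·277
So 1 = (37)·1123 + (-150)·277.

1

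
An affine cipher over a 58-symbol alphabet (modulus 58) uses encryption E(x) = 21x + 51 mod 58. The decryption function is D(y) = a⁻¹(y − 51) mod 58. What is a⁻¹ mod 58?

gcd(58, 21) by repeated division:
58 = 2·21 + 16
21 = 1·16 + 5
16 = 3·5 + 1
5 = 5·1 + 0
gcd = 1, so the inverse exists. Back-substitute:
1 = 16 − 3·5
1 = −3·21 + 4·16
1 = 4·58 − 11·21
Hence 21⁻¹ ≡ -11 ≡ 47 (mod 58).

47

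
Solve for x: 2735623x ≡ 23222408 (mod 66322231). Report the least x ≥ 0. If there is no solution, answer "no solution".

First find gcd(2735623, 66322231):
66322231 = 24*2735623 + 667279
2735623 = 4*667279 + 66507
667279 = 10*66507 + 2209
66507 = 30*2209 + 237
2209 = 9*237 + 76
237 = 3*76 + 9
76 = 8*9 + 4
9 = 2*4 + 1
4 = 4*1 + 0
gcd = 1, so a unique solution mod 66322231 exists.
Back-substitute for the Bézout coefficients:
1 = 9 − 2·4
1 = −2·76 + 17·9
1 = 17·237 − 53·76
1 = −53·2209 + 494·237
1 = 494·66507 − 14873·2209
1 = −14873·667279 + 149224·66507
1 = 149224·2735623 − 611769·667279
1 = −611769·66322231 + 14831680·2735623
So 2735623·(14831680) ≡ 1 (mod 66322231), giving 2735623⁻¹ ≡ 14831680.
x ≡ 2735623⁻¹·23222408 ≡ 14831680·23222408 ≡ 61367000 (mod 66322231).

61367000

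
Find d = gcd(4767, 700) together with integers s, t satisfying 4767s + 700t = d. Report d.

Euclidean algorithm:
4767 = 6*700 + 567
700 = 1*567 + 133
567 = 4*133 + 35
133 = 3*35 + 28
35 = 1*28 + 7
28 = 4*7 + 0
gcd(4767, 700) = 7.
Express as a combination:
7 = 35 − 28
7 = −133 + 4·35
7 = 4·567 − 17·133
7 = −17·700 + 21·567
7 = 21·4767 − 143·700
So 7 = (21)·4767 + (-143)·700.

7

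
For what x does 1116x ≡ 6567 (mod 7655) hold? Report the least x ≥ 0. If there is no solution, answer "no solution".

3072

First find gcd(1116, 7655):
7655 = 6*1116 + 959
1116 = 1*959 + 157
959 = 6*157 + 17
157 = 9*17 + 4
17 = 4*4 + 1
4 = 4*1 + 0
gcd = 1, so a unique solution mod 7655 exists.
Back-substitute for the Bézout coefficients:
1 = 17 − 4·4
1 = −4·157 + 37·17
1 = 37·959 − 226·157
1 = −226·1116 + 263·959
1 = 263·7655 − 1804·1116
So 1116·(-1804) ≡ 1 (mod 7655), giving 1116⁻¹ ≡ 5851.
x ≡ 1116⁻¹·6567 ≡ 5851·6567 ≡ 3072 (mod 7655).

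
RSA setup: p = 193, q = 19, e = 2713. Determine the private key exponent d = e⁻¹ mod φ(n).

1321

φ(n) = (p−1)(q−1) = 192·18 = 3456.
Need d with 2713·d ≡ 1 (mod 3456). Apply the extended Euclidean algorithm:
3456 = 1·2713 + 743
2713 = 3·743 + 484
743 = 1·484 + 259
484 = 1·259 + 225
259 = 1·225 + 34
225 = 6·34 + 21
34 = 1·21 + 13
21 = 1·13 + 8
13 = 1·8 + 5
8 = 1·5 + 3
5 = 1·3 + 2
3 = 1·2 + 1
2 = 2·1 + 0
Back-substitute:
1 = 3 − 2
1 = −5 + 2·3
1 = 2·8 − 3·5
1 = −3·13 + 5·8
1 = 5·21 − 8·13
1 = −8·34 + 13·21
1 = 13·225 − 86·34
1 = −86·259 + 99·225
1 = 99·484 − 185·259
1 = −185·743 + 284·484
1 = 284·2713 − 1037·743
1 = −1037·3456 + 1321·2713
So 2713·1321 ≡ 1 (mod 3456), hence d = 1321.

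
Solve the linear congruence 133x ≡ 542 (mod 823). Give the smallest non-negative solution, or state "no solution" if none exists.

660

First find gcd(133, 823):
823 = 6·133 + 25
133 = 5·25 + 8
25 = 3·8 + 1
8 = 8·1 + 0
gcd = 1, so a unique solution mod 823 exists.
Back-substitute for the Bézout coefficients:
1 = 25 − 3·8
1 = −3·133 + 16·25
1 = 16·823 − 99·133
So 133·(-99) ≡ 1 (mod 823), giving 133⁻¹ ≡ 724.
x ≡ 133⁻¹·542 ≡ 724·542 ≡ 660 (mod 823).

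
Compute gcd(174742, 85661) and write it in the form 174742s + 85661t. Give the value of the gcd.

1

Repeated division:
174742 = 2*85661 + 3420
85661 = 25*3420 + 161
3420 = 21*161 + 39
161 = 4*39 + 5
39 = 7*5 + 4
5 = 1*4 + 1
4 = 4*1 + 0
gcd(174742, 85661) = 1.
Back-substituting:
1 = 5 − 4
1 = −39 + 8·5
1 = 8·161 − 33·39
1 = −33·3420 + 701·161
1 = 701·85661 − 17558·3420
1 = −17558·174742 + 35817·85661
So 1 = (-17558)·174742 + (35817)·85661.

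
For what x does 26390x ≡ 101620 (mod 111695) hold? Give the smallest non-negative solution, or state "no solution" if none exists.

First find gcd(26390, 111695):
111695 = 4*26390 + 6135
26390 = 4*6135 + 1850
6135 = 3*1850 + 585
1850 = 3*585 + 95
585 = 6*95 + 15
95 = 6*15 + 5
15 = 3*5 + 0
gcd = 5 and 5 | 101620, so solutions exist. Divide through by 5: 5278x ≡ 20324 (mod 22339).
Now find 5278⁻¹ mod 22339:
22339 = 4*5278 + 1227
5278 = 4*1227 + 370
1227 = 3*370 + 117
370 = 3*117 + 19
117 = 6*19 + 3
19 = 6*3 + 1
3 = 3*1 + 0
Back-substitute:
1 = 19 − 6·3
1 = −6·117 + 37·19
1 = 37·370 − 117·117
1 = −117·1227 + 388·370
1 = 388·5278 − 1669·1227
1 = −1669·22339 + 7064·5278
So 5278⁻¹ ≡ 7064 (mod 22339).
Then x ≡ 7064·20324 ≡ 18322 (mod 22339); the smallest non-negative solution is x = 18322.

18322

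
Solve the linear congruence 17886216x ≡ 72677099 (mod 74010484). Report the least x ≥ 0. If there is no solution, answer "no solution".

gcd(17886216, 74010484):
74010484 = 4×17886216 + 2465620
17886216 = 7×2465620 + 626876
2465620 = 3×626876 + 584992
626876 = 1×584992 + 41884
584992 = 13×41884 + 40500
41884 = 1×40500 + 1384
40500 = 29×1384 + 364
1384 = 3×364 + 292
364 = 1×292 + 72
292 = 4×72 + 4
72 = 18×4 + 0
gcd = 4, but 4 ∤ 72677099, so the congruence has no solution.

no solution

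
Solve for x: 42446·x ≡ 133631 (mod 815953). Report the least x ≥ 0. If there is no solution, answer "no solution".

First find gcd(42446, 815953):
815953 = 19×42446 + 9479
42446 = 4×9479 + 4530
9479 = 2×4530 + 419
4530 = 10×419 + 340
419 = 1×340 + 79
340 = 4×79 + 24
79 = 3×24 + 7
24 = 3×7 + 3
7 = 2×3 + 1
3 = 3×1 + 0
gcd = 1, so a unique solution mod 815953 exists.
Back-substitute for the Bézout coefficients:
1 = 7 − 2·3
1 = −2·24 + 7·7
1 = 7·79 − 23·24
1 = −23·340 + 99·79
1 = 99·419 − 122·340
1 = −122·4530 + 1319·419
1 = 1319·9479 − 2760·4530
1 = −2760·42446 + 12359·9479
1 = 12359·815953 − 237581·42446
So 42446·(-237581) ≡ 1 (mod 815953), giving 42446⁻¹ ≡ 578372.
x ≡ 42446⁻¹·133631 ≡ 578372·133631 ≡ 544619 (mod 815953).

544619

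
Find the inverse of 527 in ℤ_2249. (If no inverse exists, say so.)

Apply the Euclidean algorithm to 2249 and 527:
2249 = 4×527 + 141
527 = 3×141 + 104
141 = 1×104 + 37
104 = 2×37 + 30
37 = 1×30 + 7
30 = 4×7 + 2
7 = 3×2 + 1
2 = 2×1 + 0
gcd = 1, so the inverse exists. Back-substitute:
1 = 7 − 3·2
1 = −3·30 + 13·7
1 = 13·37 − 16·30
1 = −16·104 + 45·37
1 = 45·141 − 61·104
1 = −61·527 + 228·141
1 = 228·2249 − 973·527
So 527·(-973) ≡ 1 (mod 2249), and -973 ≡ 1276 (mod 2249).

1276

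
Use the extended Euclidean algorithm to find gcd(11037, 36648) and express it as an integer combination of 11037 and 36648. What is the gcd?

3

Euclidean algorithm:
36648 = 3·11037 + 3537
11037 = 3·3537 + 426
3537 = 8·426 + 129
426 = 3·129 + 39
129 = 3·39 + 12
39 = 3·12 + 3
12 = 4·3 + 0
gcd(11037, 36648) = 3.
Express as a combination:
3 = 39 − 3·12
3 = −3·129 + 10·39
3 = 10·426 − 33·129
3 = −33·3537 + 274·426
3 = 274·11037 − 855·3537
3 = −855·36648 + 2839·11037
So 3 = (-855)·36648 + (2839)·11037.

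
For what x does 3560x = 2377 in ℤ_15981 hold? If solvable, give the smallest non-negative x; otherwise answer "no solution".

2528

First find gcd(3560, 15981):
15981 = 4·3560 + 1741
3560 = 2·1741 + 78
1741 = 22·78 + 25
78 = 3·25 + 3
25 = 8·3 + 1
3 = 3·1 + 0
gcd = 1, so a unique solution mod 15981 exists.
Back-substitute for the Bézout coefficients:
1 = 25 − 8·3
1 = −8·78 + 25·25
1 = 25·1741 − 558·78
1 = −558·3560 + 1141·1741
1 = 1141·15981 − 5122·3560
So 3560·(-5122) ≡ 1 (mod 15981), giving 3560⁻¹ ≡ 10859.
x ≡ 3560⁻¹·2377 ≡ 10859·2377 ≡ 2528 (mod 15981).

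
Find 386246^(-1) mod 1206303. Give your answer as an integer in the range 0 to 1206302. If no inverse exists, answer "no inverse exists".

no inverse exists

Euclidean algorithm on 1206303, 386246:
1206303 = 3*386246 + 47565
386246 = 8*47565 + 5726
47565 = 8*5726 + 1757
5726 = 3*1757 + 455
1757 = 3*455 + 392
455 = 1*392 + 63
392 = 6*63 + 14
63 = 4*14 + 7
14 = 2*7 + 0
Since gcd = 7 > 1, 386246 is not a unit mod 1206303.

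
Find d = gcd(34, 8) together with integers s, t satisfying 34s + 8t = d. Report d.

2

Repeated division:
34 = 4*8 + 2
8 = 4*2 + 0
gcd(34, 8) = 2.
Back-substituting:
2 = 34 − 4·8
So 2 = (1)·34 + (-4)·8.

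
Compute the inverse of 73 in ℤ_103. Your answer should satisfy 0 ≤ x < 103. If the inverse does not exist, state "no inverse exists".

24

Run Euclid on (103, 73):
103 = 1×73 + 30
73 = 2×30 + 13
30 = 2×13 + 4
13 = 3×4 + 1
4 = 4×1 + 0
The gcd is 1. Working backward:
1 = 13 − 3·4
1 = −3·30 + 7·13
1 = 7·73 − 17·30
1 = −17·103 + 24·73
So 73·24 ≡ 1 (mod 103).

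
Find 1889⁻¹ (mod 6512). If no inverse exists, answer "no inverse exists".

4385

Run Euclid on (6512, 1889):
6512 = 3*1889 + 845
1889 = 2*845 + 199
845 = 4*199 + 49
199 = 4*49 + 3
49 = 16*3 + 1
3 = 3*1 + 0
Since gcd(1889, 6512) = 1, back-substitute to write 1 as a combination:
1 = 49 − 16·3
1 = −16·199 + 65·49
1 = 65·845 − 276·199
1 = −276·1889 + 617·845
1 = 617·6512 − 2127·1889
Hence 1889⁻¹ ≡ -2127 ≡ 4385 (mod 6512).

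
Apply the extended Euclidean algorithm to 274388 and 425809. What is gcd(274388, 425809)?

Apply Euclid's algorithm to 425809 and 274388:
425809 = 1·274388 + 151421
274388 = 1·151421 + 122967
151421 = 1·122967 + 28454
122967 = 4·28454 + 9151
28454 = 3·9151 + 1001
9151 = 9·1001 + 142
1001 = 7·142 + 7
142 = 20·7 + 2
7 = 3·2 + 1
2 = 2·1 + 0
gcd(274388, 425809) = 1.
Express as a combination:
1 = 7 − 3·2
1 = −3·142 + 61·7
1 = 61·1001 − 430·142
1 = −430·9151 + 3931·1001
1 = 3931·28454 − 12223·9151
1 = −12223·122967 + 52823·28454
1 = 52823·151421 − 65046·122967
1 = −65046·274388 + 117869·151421
1 = 117869·425809 − 182915·274388
So 1 = (117869)·425809 + (-182915)·274388.

1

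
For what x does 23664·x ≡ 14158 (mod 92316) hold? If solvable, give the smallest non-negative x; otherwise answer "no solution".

gcd(23664, 92316):
92316 = 3*23664 + 21324
23664 = 1*21324 + 2340
21324 = 9*2340 + 264
2340 = 8*264 + 228
264 = 1*228 + 36
228 = 6*36 + 12
36 = 3*12 + 0
gcd = 12, but 12 ∤ 14158, so the congruence has no solution.

no solution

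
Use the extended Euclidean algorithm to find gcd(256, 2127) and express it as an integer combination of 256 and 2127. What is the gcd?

Euclidean algorithm:
2127 = 8*256 + 79
256 = 3*79 + 19
79 = 4*19 + 3
19 = 6*3 + 1
3 = 3*1 + 0
gcd(256, 2127) = 1.
Working backward:
1 = 19 − 6·3
1 = −6·79 + 25·19
1 = 25·256 − 81·79
1 = −81·2127 + 673·256
So 1 = (-81)·2127 + (673)·256.

1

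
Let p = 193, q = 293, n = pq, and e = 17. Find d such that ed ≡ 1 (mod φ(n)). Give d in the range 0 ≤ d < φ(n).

29681

φ(n) = (p−1)(q−1) = 192·292 = 56064.
Need d with 17·d ≡ 1 (mod 56064). Apply the extended Euclidean algorithm:
56064 = 3297*17 + 15
17 = 1*15 + 2
15 = 7*2 + 1
2 = 2*1 + 0
Back-substitute:
1 = 15 − 7·2
1 = −7·17 + 8·15
1 = 8·56064 − 26383·17
So 17·(-26383) ≡ 1 (mod 56064), hence d ≡ -26383 ≡ 29681 (mod 56064).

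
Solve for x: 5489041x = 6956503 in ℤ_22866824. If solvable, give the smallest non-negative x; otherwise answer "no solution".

15862639

First find gcd(5489041, 22866824):
22866824 = 4·5489041 + 910660
5489041 = 6·910660 + 25081
910660 = 36·25081 + 7744
25081 = 3·7744 + 1849
7744 = 4·1849 + 348
1849 = 5·348 + 109
348 = 3·109 + 21
109 = 5·21 + 4
21 = 5·4 + 1
4 = 4·1 + 0
gcd = 1, so a unique solution mod 22866824 exists.
Back-substitute for the Bézout coefficients:
1 = 21 − 5·4
1 = −5·109 + 26·21
1 = 26·348 − 83·109
1 = −83·1849 + 441·348
1 = 441·7744 − 1847·1849
1 = −1847·25081 + 5982·7744
1 = 5982·910660 − 217199·25081
1 = −217199·5489041 + 1309176·910660
1 = 1309176·22866824 − 5453903·5489041
So 5489041·(-5453903) ≡ 1 (mod 22866824), giving 5489041⁻¹ ≡ 17412921.
x ≡ 5489041⁻¹·6956503 ≡ 17412921·6956503 ≡ 15862639 (mod 22866824).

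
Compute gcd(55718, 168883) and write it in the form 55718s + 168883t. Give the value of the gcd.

13

Apply Euclid's algorithm to 168883 and 55718:
168883 = 3×55718 + 1729
55718 = 32×1729 + 390
1729 = 4×390 + 169
390 = 2×169 + 52
169 = 3×52 + 13
52 = 4×13 + 0
gcd(55718, 168883) = 13.
Back-substituting:
13 = 169 − 3·52
13 = −3·390 + 7·169
13 = 7·1729 − 31·390
13 = −31·55718 + 999·1729
13 = 999·168883 − 3028·55718
So 13 = (999)·168883 + (-3028)·55718.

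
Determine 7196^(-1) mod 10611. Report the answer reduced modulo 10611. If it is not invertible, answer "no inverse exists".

Extended Euclidean algorithm:
10611 = 1×7196 + 3415
7196 = 2×3415 + 366
3415 = 9×366 + 121
366 = 3×121 + 3
121 = 40×3 + 1
3 = 3×1 + 0
The gcd is 1. Working backward:
1 = 121 − 40·3
1 = −40·366 + 121·121
1 = 121·3415 − 1129·366
1 = −1129·7196 + 2379·3415
1 = 2379·10611 − 3508·7196
Thus 7196·(-3508) ≡ 1 (mod 10611); reducing, -3508 mod 10611 = 7103.

7103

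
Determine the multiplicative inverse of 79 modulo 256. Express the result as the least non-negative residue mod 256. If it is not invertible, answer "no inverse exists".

Extended Euclidean algorithm:
256 = 3·79 + 19
79 = 4·19 + 3
19 = 6·3 + 1
3 = 3·1 + 0
gcd = 1, so the inverse exists. Back-substitute:
1 = 19 − 6·3
1 = −6·79 + 25·19
1 = 25·256 − 81·79
Thus 79·(-81) ≡ 1 (mod 256); reducing, -81 mod 256 = 175.

175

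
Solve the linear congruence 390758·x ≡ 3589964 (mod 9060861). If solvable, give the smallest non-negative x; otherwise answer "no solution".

1144147

First find gcd(390758, 9060861):
9060861 = 23*390758 + 73427
390758 = 5*73427 + 23623
73427 = 3*23623 + 2558
23623 = 9*2558 + 601
2558 = 4*601 + 154
601 = 3*154 + 139
154 = 1*139 + 15
139 = 9*15 + 4
15 = 3*4 + 3
4 = 1*3 + 1
3 = 3*1 + 0
gcd = 1, so a unique solution mod 9060861 exists.
Back-substitute for the Bézout coefficients:
1 = 4 − 3
1 = −15 + 4·4
1 = 4·139 − 37·15
1 = −37·154 + 41·139
1 = 41·601 − 160·154
1 = −160·2558 + 681·601
1 = 681·23623 − 6289·2558
1 = −6289·73427 + 19548·23623
1 = 19548·390758 − 104029·73427
1 = −104029·9060861 + 2412215·390758
So 390758·(2412215) ≡ 1 (mod 9060861), giving 390758⁻¹ ≡ 2412215.
x ≡ 390758⁻¹·3589964 ≡ 2412215·3589964 ≡ 1144147 (mod 9060861).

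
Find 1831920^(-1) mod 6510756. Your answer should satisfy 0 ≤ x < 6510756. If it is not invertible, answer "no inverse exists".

no inverse exists

Compute gcd(1831920, 6510756):
6510756 = 3*1831920 + 1014996
1831920 = 1*1014996 + 816924
1014996 = 1*816924 + 198072
816924 = 4*198072 + 24636
198072 = 8*24636 + 984
24636 = 25*984 + 36
984 = 27*36 + 12
36 = 3*12 + 0
Since gcd = 12 > 1, 1831920 is not a unit mod 6510756.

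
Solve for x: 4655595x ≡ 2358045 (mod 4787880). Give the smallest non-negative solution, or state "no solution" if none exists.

52463

First find gcd(4655595, 4787880):
4787880 = 1*4655595 + 132285
4655595 = 35*132285 + 25620
132285 = 5*25620 + 4185
25620 = 6*4185 + 510
4185 = 8*510 + 105
510 = 4*105 + 90
105 = 1*90 + 15
90 = 6*15 + 0
gcd = 15 and 15 | 2358045, so solutions exist. Divide through by 15: 310373x ≡ 157203 (mod 319192).
Now find 310373⁻¹ mod 319192:
319192 = 1·310373 + 8819
310373 = 35·8819 + 1708
8819 = 5·1708 + 279
1708 = 6·279 + 34
279 = 8·34 + 7
34 = 4·7 + 6
7 = 1·6 + 1
6 = 6·1 + 0
Back-substitute:
1 = 7 − 6
1 = −34 + 5·7
1 = 5·279 − 41·34
1 = −41·1708 + 251·279
1 = 251·8819 − 1296·1708
1 = −1296·310373 + 45611·8819
1 = 45611·319192 − 46907·310373
So 310373·(-46907) ≡ 1 (mod 319192), i.e. 310373⁻¹ ≡ 272285.
Then x ≡ 272285·157203 ≡ 52463 (mod 319192); the smallest non-negative solution is x = 52463.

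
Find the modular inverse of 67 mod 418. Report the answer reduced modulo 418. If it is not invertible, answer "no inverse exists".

287

Extended Euclidean algorithm:
418 = 6*67 + 16
67 = 4*16 + 3
16 = 5*3 + 1
3 = 3*1 + 0
gcd = 1, so the inverse exists. Back-substitute:
1 = 16 − 5·3
1 = −5·67 + 21·16
1 = 21·418 − 131·67
So 67·(-131) ≡ 1 (mod 418), and -131 ≡ 287 (mod 418).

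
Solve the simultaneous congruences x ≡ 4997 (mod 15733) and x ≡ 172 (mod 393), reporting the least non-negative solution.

Write x = 4997 + 15733·k. Then 15733·k ≡ 172 − 4997 ≡ 284 (mod 393).
Need 15733⁻¹ mod 393. Extended Euclid on (393, 13):
393 = 30·13 + 3
13 = 4·3 + 1
3 = 3·1 + 0
Back-substitute:
1 = 13 − 4·3
1 = −4·393 + 121·13
15733⁻¹ ≡ 121 (mod 393), so k ≡ 121·284 ≡ 173 (mod 393).
x = 4997 + 15733·173 = 2726806.

2726806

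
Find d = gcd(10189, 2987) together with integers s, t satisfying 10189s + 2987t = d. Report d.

1

Repeated division:
10189 = 3*2987 + 1228
2987 = 2*1228 + 531
1228 = 2*531 + 166
531 = 3*166 + 33
166 = 5*33 + 1
33 = 33*1 + 0
gcd(10189, 2987) = 1.
Back-substituting:
1 = 166 − 5·33
1 = −5·531 + 16·166
1 = 16·1228 − 37·531
1 = −37·2987 + 90·1228
1 = 90·10189 − 307·2987
So 1 = (90)·10189 + (-307)·2987.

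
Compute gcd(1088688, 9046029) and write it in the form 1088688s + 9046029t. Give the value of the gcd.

3

Repeated division:
9046029 = 8×1088688 + 336525
1088688 = 3×336525 + 79113
336525 = 4×79113 + 20073
79113 = 3×20073 + 18894
20073 = 1×18894 + 1179
18894 = 16×1179 + 30
1179 = 39×30 + 9
30 = 3×9 + 3
9 = 3×3 + 0
gcd(1088688, 9046029) = 3.
Back-substituting:
3 = 30 − 3·9
3 = −3·1179 + 118·30
3 = 118·18894 − 1891·1179
3 = −1891·20073 + 2009·18894
3 = 2009·79113 − 7918·20073
3 = −7918·336525 + 33681·79113
3 = 33681·1088688 − 108961·336525
3 = −108961·9046029 + 905369·1088688
So 3 = (-108961)·9046029 + (905369)·1088688.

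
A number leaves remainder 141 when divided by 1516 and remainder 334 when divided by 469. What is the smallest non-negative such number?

309405

Write x = 141 + 1516·k. Then 1516·k ≡ 334 − 141 ≡ 193 (mod 469).
Need 1516⁻¹ mod 469. Extended Euclid on (469, 109):
469 = 4×109 + 33
109 = 3×33 + 10
33 = 3×10 + 3
10 = 3×3 + 1
3 = 3×1 + 0
Back-substitute:
1 = 10 − 3·3
1 = −3·33 + 10·10
1 = 10·109 − 33·33
1 = −33·469 + 142·109
1516⁻¹ ≡ 142 (mod 469), so k ≡ 142·193 ≡ 204 (mod 469).
x = 141 + 1516·204 = 309405.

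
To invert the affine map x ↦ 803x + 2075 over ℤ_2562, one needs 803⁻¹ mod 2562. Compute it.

Extended Euclidean algorithm:
2562 = 3×803 + 153
803 = 5×153 + 38
153 = 4×38 + 1
38 = 38×1 + 0
The gcd is 1. Working backward:
1 = 153 − 4·38
1 = −4·803 + 21·153
1 = 21·2562 − 67·803
Thus 803·(-67) ≡ 1 (mod 2562); reducing, -67 mod 2562 = 2495.

2495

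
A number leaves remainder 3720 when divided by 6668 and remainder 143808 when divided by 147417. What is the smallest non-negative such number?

917667216

Write x = 3720 + 6668·k. Then 6668·k ≡ 143808 − 3720 ≡ 140088 (mod 147417).
Need 6668⁻¹ mod 147417. Extended Euclid on (147417, 6668):
147417 = 22*6668 + 721
6668 = 9*721 + 179
721 = 4*179 + 5
179 = 35*5 + 4
5 = 1*4 + 1
4 = 4*1 + 0
Back-substitute:
1 = 5 − 4
1 = −179 + 36·5
1 = 36·721 − 145·179
1 = −145·6668 + 1341·721
1 = 1341·147417 − 29647·6668
6668⁻¹ ≡ 117770 (mod 147417), so k ≡ 117770·140088 ≡ 137622 (mod 147417).
x = 3720 + 6668·137622 = 917667216.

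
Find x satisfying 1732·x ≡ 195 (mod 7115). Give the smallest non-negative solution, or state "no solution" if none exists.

5665

First find gcd(1732, 7115):
7115 = 4·1732 + 187
1732 = 9·187 + 49
187 = 3·49 + 40
49 = 1·40 + 9
40 = 4·9 + 4
9 = 2·4 + 1
4 = 4·1 + 0
gcd = 1, so a unique solution mod 7115 exists.
Back-substitute for the Bézout coefficients:
1 = 9 − 2·4
1 = −2·40 + 9·9
1 = 9·49 − 11·40
1 = −11·187 + 42·49
1 = 42·1732 − 389·187
1 = −389·7115 + 1598·1732
So 1732·(1598) ≡ 1 (mod 7115), giving 1732⁻¹ ≡ 1598.
x ≡ 1732⁻¹·195 ≡ 1598·195 ≡ 5665 (mod 7115).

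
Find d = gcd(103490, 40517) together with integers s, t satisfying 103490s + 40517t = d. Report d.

1

Euclidean algorithm:
103490 = 2·40517 + 22456
40517 = 1·22456 + 18061
22456 = 1·18061 + 4395
18061 = 4·4395 + 481
4395 = 9·481 + 66
481 = 7·66 + 19
66 = 3·19 + 9
19 = 2·9 + 1
9 = 9·1 + 0
gcd(103490, 40517) = 1.
Express as a combination:
1 = 19 − 2·9
1 = −2·66 + 7·19
1 = 7·481 − 51·66
1 = −51·4395 + 466·481
1 = 466·18061 − 1915·4395
1 = −1915·22456 + 2381·18061
1 = 2381·40517 − 4296·22456
1 = −4296·103490 + 10973·40517
So 1 = (-4296)·103490 + (10973)·40517.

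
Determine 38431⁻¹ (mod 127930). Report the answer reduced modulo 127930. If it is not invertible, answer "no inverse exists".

gcd(127930, 38431) by repeated division:
127930 = 3·38431 + 12637
38431 = 3·12637 + 520
12637 = 24·520 + 157
520 = 3·157 + 49
157 = 3·49 + 10
49 = 4·10 + 9
10 = 1·9 + 1
9 = 9·1 + 0
The gcd is 1. Working backward:
1 = 10 − 9
1 = −49 + 5·10
1 = 5·157 − 16·49
1 = −16·520 + 53·157
1 = 53·12637 − 1288·520
1 = −1288·38431 + 3917·12637
1 = 3917·127930 − 13039·38431
Thus 38431·(-13039) ≡ 1 (mod 127930); reducing, -13039 mod 127930 = 114891.

114891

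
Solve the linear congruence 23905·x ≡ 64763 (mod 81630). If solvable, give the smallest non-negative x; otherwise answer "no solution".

gcd(23905, 81630):
81630 = 3*23905 + 9915
23905 = 2*9915 + 4075
9915 = 2*4075 + 1765
4075 = 2*1765 + 545
1765 = 3*545 + 130
545 = 4*130 + 25
130 = 5*25 + 5
25 = 5*5 + 0
gcd = 5, but 5 ∤ 64763, so the congruence has no solution.

no solution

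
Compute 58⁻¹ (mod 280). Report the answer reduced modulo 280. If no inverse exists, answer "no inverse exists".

no inverse exists

Compute gcd(58, 280):
280 = 4×58 + 48
58 = 1×48 + 10
48 = 4×10 + 8
10 = 1×8 + 2
8 = 4×2 + 0
Since gcd = 2 > 1, 58 is not a unit mod 280.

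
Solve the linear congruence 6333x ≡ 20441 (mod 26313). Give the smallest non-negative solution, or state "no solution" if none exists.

no solution

gcd(6333, 26313):
26313 = 4×6333 + 981
6333 = 6×981 + 447
981 = 2×447 + 87
447 = 5×87 + 12
87 = 7×12 + 3
12 = 4×3 + 0
gcd = 3, but 3 ∤ 20441, so the congruence has no solution.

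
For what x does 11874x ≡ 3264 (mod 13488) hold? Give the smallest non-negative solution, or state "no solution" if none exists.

First find gcd(11874, 13488):
13488 = 1×11874 + 1614
11874 = 7×1614 + 576
1614 = 2×576 + 462
576 = 1×462 + 114
462 = 4×114 + 6
114 = 19×6 + 0
gcd = 6 and 6 | 3264, so solutions exist. Divide through by 6: 1979x ≡ 544 (mod 2248).
Now find 1979⁻¹ mod 2248:
2248 = 1·1979 + 269
1979 = 7·269 + 96
269 = 2·96 + 77
96 = 1·77 + 19
77 = 4·19 + 1
19 = 19·1 + 0
Back-substitute:
1 = 77 − 4·19
1 = −4·96 + 5·77
1 = 5·269 − 14·96
1 = −14·1979 + 103·269
1 = 103·2248 − 117·1979
So 1979·(-117) ≡ 1 (mod 2248), i.e. 1979⁻¹ ≡ 2131.
Then x ≡ 2131·544 ≡ 1544 (mod 2248); the smallest non-negative solution is x = 1544.

1544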